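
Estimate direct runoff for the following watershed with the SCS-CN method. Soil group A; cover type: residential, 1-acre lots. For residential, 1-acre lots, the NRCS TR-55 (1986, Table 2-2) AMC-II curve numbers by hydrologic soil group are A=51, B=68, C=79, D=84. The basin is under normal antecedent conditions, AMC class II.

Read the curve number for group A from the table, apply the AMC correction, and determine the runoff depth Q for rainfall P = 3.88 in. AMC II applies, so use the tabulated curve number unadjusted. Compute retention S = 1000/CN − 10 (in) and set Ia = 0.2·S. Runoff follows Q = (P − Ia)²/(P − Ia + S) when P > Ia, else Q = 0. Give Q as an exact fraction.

Q = 6235009/18802425 in ≈ 0.332 in

NRCS table: residential, 1-acre lots, soil group A → CN(II) = 51
CN(II) = 51; AMC II needs no correction.
Retention S: 1000/CN − 10 with CN=51.000 → S = 490/51 ≈ 9.608 in
Ia = 0.2S: 0.2·9.608 = 1.922 in (exactly 98/51)
Since P=3.880 > Ia=1.922: effective rainfall P−Ia = 2497/1275 in
Q = (2497/1275)²/((2497/1275) + 490/51) = (6235009/1625625)/(14747/1275) = 6235009/18802425 in ≈ 0.332 in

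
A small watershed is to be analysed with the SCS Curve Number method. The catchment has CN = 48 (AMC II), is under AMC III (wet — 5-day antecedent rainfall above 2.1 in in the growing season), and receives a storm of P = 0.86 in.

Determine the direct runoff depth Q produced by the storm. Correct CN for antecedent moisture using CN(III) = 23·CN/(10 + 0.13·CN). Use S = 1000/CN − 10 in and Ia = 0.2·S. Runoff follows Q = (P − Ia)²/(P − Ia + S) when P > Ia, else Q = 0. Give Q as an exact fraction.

CN(III) from CN(II)=48: (23·48)/(10 + 0.13·48) = 13800/203 ≈ 67.980
S = 1000/(13800/203) − 10 = 325/69 in ≈ 4.710 in
Ia = 0.2·(325/69) = 65/69 in ≈ 0.942 in
P = 0.860 ≤ Ia = 0.942 in: entire storm abstracted, Q = 0.

Q = 0 in ≈ 0.000 in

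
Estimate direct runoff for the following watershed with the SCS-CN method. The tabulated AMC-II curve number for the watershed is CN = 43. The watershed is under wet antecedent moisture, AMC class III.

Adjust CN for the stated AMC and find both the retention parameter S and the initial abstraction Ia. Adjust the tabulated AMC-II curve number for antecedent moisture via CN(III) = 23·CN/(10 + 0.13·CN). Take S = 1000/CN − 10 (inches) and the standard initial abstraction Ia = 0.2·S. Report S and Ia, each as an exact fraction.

S = 5700/989 in ≈ 5.763 in; Ia = 1140/989 in ≈ 1.153 in

Adjust CN=43 to AMC III: 23·43/(10 + 0.13·43) → 989 ÷ (1559/100) = 98900/1559 ≈ 63.438
S = 1000/(98900/1559) − 10 = 5700/989 in ≈ 5.763 in
Initial abstraction Ia = S/5 = (5700/989)/5 = 1140/989 ≈ 1.153 in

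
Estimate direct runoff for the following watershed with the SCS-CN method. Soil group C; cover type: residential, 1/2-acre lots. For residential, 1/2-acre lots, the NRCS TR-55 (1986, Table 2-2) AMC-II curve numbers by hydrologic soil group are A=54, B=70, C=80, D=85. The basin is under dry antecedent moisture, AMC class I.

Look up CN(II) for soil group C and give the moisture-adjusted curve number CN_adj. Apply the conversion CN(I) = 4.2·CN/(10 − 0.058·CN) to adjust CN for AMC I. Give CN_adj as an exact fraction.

CN_adj = 4200/67 ≈ 62.687

NRCS table: residential, 1/2-acre lots, soil group C → CN(II) = 80
CN(I) from CN(II)=80: (4.2·80)/(10 − 0.058·80) = 4200/67 ≈ 62.687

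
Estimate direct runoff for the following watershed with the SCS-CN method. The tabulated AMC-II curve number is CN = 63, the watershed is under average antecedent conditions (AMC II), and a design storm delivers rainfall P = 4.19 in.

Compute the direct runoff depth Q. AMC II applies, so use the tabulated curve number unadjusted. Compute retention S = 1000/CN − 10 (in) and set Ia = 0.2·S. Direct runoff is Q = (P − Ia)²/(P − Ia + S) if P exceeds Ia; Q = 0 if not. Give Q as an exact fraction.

Q = 360886009/352781100 in ≈ 1.023 in

AMC II — tabulated CN = 63 applies directly.
S = 1000/63 − 10 = 370/63 in ≈ 5.873 in
Ia = 0.2S: 0.2·5.873 = 1.175 in (exactly 74/63)
Since P=4.190 > Ia=1.175: effective rainfall P−Ia = 18997/6300 in
Q = (18997/6300)²/((18997/6300) + 370/63) = (360886009/39690000)/(55997/6300) = 360886009/352781100 in ≈ 1.023 in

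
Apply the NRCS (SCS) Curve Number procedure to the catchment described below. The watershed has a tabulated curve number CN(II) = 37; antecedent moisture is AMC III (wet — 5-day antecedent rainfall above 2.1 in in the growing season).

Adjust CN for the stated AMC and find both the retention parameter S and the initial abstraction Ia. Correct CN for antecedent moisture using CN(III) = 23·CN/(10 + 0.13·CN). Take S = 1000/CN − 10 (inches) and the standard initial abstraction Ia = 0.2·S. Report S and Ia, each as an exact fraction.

Wet (AMC III): CN(III) = 23·37/(10 + 0.13·37) = 851/(1481/100) = 85100/1481 ≈ 57.461
Max retention: S = 1000/(85100/1481) − 10 = 6300/851 in (≈ 7.403 in)
Initial abstraction Ia = S/5 = (6300/851)/5 = 1260/851 ≈ 1.481 in

S = 6300/851 in ≈ 7.403 in; Ia = 1260/851 in ≈ 1.481 in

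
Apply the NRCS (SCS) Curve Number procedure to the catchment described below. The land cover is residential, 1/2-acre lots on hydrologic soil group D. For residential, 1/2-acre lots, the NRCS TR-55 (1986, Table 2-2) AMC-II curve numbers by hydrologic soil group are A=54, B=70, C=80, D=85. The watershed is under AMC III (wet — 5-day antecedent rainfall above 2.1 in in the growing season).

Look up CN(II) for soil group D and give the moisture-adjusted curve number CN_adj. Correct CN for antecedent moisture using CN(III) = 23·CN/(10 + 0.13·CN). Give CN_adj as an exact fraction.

CN_adj = 39100/421 ≈ 92.874

NRCS table: residential, 1/2-acre lots, soil group D → CN(II) = 85
CN(III) from CN(II)=85: (23·85)/(10 + 0.13·85) = 39100/421 ≈ 92.874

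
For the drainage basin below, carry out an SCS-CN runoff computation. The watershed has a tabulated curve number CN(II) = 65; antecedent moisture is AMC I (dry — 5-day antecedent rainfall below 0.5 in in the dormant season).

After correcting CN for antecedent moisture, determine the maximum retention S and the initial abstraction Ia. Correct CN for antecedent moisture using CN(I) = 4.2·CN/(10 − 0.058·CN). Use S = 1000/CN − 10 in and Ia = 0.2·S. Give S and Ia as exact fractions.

CN(I) from CN(II)=65: (4.2·65)/(10 − 0.058·65) = 3900/89 ≈ 43.820
Retention S: 1000/CN − 10 with CN=43.820 → S = 500/39 ≈ 12.821 in
Ia = 0.2S: 0.2·12.821 = 2.564 in (exactly 100/39)

S = 500/39 in ≈ 12.821 in; Ia = 100/39 in ≈ 2.564 in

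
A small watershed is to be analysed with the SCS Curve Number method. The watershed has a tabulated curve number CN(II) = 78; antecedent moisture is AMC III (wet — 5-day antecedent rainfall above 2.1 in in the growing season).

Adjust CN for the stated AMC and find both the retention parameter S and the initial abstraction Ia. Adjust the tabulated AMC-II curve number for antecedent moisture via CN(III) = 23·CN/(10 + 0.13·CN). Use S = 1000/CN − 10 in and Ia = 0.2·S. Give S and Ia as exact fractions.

Wet (AMC III): CN(III) = 23·78/(10 + 0.13·78) = 1794/(1007/50) = 89700/1007 ≈ 89.076
S = 1000/(89700/1007) − 10 = 1100/897 in ≈ 1.226 in
Initial abstraction Ia = S/5 = (1100/897)/5 = 220/897 ≈ 0.245 in

S = 1100/897 in ≈ 1.226 in; Ia = 220/897 in ≈ 0.245 in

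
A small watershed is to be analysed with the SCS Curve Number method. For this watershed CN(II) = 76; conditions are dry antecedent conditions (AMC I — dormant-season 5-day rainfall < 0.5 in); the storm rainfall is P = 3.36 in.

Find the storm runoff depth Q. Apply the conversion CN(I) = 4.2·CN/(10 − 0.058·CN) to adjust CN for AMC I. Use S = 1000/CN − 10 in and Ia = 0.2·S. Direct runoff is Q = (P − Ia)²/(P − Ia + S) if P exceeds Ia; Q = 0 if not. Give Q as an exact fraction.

Q = 9523396/25911725 in ≈ 0.368 in

CN(I) from CN(II)=76: (4.2·76)/(10 − 0.058·76) = 13300/233 ≈ 57.082
Max retention: S = 1000/(13300/233) − 10 = 1000/133 in (≈ 7.519 in)
Initial abstraction Ia = S/5 = (1000/133)/5 = 200/133 ≈ 1.504 in
P − Ia = 3.360 − 1.504 = 6172/3325 ≈ 1.856 in (> 0, runoff occurs)
Q = (6172/3325)²/((6172/3325) + 1000/133) = (38093584/11055625)/(31172/3325) = 9523396/25911725 in ≈ 0.368 in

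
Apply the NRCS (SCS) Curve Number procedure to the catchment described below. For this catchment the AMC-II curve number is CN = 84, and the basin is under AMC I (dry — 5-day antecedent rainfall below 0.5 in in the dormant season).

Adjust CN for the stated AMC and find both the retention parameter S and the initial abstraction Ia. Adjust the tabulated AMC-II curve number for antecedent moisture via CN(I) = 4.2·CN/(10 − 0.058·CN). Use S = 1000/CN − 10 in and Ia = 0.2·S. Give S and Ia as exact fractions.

S = 2000/441 in ≈ 4.535 in; Ia = 400/441 in ≈ 0.907 in

Adjust CN=84 to AMC I: 4.2·84/(10 − 0.058·84) → (1764/5) ÷ (641/125) = 44100/641 ≈ 68.799
S = 1000/(44100/641) − 10 = 2000/441 in ≈ 4.535 in
Initial abstraction Ia = S/5 = (2000/441)/5 = 400/441 ≈ 0.907 in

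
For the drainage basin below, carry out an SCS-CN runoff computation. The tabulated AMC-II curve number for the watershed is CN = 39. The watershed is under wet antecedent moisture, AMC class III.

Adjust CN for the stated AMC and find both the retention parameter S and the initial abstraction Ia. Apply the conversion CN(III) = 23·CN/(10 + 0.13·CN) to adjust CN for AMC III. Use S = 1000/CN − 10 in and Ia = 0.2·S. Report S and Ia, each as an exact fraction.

CN(III) from CN(II)=39: (23·39)/(10 + 0.13·39) = 89700/1507 ≈ 59.522
Retention S: 1000/CN − 10 with CN=59.522 → S = 6100/897 ≈ 6.800 in
Initial abstraction Ia = S/5 = (6100/897)/5 = 1220/897 ≈ 1.360 in

S = 6100/897 in ≈ 6.800 in; Ia = 1220/897 in ≈ 1.360 in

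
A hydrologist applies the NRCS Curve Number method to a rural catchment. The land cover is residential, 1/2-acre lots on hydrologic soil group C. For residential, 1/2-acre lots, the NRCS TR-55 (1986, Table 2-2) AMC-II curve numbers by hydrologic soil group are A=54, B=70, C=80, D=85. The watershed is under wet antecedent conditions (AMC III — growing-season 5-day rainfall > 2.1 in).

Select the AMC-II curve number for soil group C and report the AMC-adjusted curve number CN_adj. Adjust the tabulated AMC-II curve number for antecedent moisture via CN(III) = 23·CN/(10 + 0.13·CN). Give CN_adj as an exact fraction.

CN_adj = 4600/51 ≈ 90.196

NRCS table: residential, 1/2-acre lots, soil group C → CN(II) = 80
CN(III) from CN(II)=80: (23·80)/(10 + 0.13·80) = 4600/51 ≈ 90.196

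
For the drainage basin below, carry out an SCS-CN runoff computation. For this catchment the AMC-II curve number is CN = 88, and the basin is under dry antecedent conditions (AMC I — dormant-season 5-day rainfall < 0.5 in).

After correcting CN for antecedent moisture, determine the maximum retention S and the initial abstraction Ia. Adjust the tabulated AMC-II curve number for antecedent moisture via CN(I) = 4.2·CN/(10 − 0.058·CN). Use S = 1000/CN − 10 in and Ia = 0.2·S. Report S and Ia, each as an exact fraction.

S = 250/77 in ≈ 3.247 in; Ia = 50/77 in ≈ 0.649 in

Adjust CN=88 to AMC I: 4.2·88/(10 − 0.058·88) → (1848/5) ÷ (612/125) = 3850/51 ≈ 75.490
Max retention: S = 1000/(3850/51) − 10 = 250/77 in (≈ 3.247 in)
Ia = 0.2·(250/77) = 50/77 in ≈ 0.649 in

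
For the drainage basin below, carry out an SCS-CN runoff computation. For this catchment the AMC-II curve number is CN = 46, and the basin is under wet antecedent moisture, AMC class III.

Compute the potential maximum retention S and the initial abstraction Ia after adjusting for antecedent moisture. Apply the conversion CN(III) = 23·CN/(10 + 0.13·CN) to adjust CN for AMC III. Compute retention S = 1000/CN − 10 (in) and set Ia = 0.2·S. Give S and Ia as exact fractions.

Wet (AMC III): CN(III) = 23·46/(10 + 0.13·46) = 1058/(799/50) = 52900/799 ≈ 66.208
Max retention: S = 1000/(52900/799) − 10 = 2700/529 in (≈ 5.104 in)
Initial abstraction Ia = S/5 = (2700/529)/5 = 540/529 ≈ 1.021 in

S = 2700/529 in ≈ 5.104 in; Ia = 540/529 in ≈ 1.021 in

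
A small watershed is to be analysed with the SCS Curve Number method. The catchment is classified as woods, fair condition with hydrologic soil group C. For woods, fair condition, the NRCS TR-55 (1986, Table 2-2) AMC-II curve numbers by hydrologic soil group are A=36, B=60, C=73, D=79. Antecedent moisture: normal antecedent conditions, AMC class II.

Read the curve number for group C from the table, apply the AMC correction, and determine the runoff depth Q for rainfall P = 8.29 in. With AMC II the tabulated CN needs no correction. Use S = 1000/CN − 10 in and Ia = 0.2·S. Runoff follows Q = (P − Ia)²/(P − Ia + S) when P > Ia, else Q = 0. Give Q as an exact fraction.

NRCS table: woods, fair condition, soil group C → CN(II) = 73
AMC II — tabulated CN = 73 applies directly.
Max retention: S = 1000/73 − 10 = 270/73 in (≈ 3.699 in)
Initial abstraction Ia = S/5 = (270/73)/5 = 54/73 ≈ 0.740 in
Excess rainfall: 8.290 − 0.740 = 7.550 in; P > Ia so Q > 0
Q = (55117/7300)²/((55117/7300) + 270/73) = (3037883689/53290000)/(82117/7300) = 3037883689/599454100 in ≈ 5.068 in

Q = 3037883689/599454100 in ≈ 5.068 in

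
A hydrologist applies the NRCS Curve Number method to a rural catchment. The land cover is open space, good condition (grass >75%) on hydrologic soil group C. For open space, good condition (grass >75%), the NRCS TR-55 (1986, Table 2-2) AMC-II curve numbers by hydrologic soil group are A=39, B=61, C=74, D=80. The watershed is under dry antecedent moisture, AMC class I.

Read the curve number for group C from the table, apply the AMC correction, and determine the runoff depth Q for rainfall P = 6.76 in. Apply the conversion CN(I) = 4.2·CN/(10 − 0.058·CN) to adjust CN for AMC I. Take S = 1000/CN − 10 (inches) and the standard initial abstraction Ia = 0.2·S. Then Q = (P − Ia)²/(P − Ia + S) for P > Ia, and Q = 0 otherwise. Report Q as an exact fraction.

Q = 751077613/390461925 in ≈ 1.924 in

NRCS table: open space, good condition (grass >75%), soil group C → CN(II) = 74
Dry (AMC I): CN(I) = 4.2·74/(10 − 0.058·74) = (1554/5)/(1427/250) = 77700/1427 ≈ 54.450
Retention S: 1000/CN − 10 with CN=54.450 → S = 6500/777 ≈ 8.366 in
Ia = 0.2·(6500/777) = 1300/777 in ≈ 1.673 in
P − Ia = 6.760 − 1.673 = 98813/19425 ≈ 5.087 in (> 0, runoff occurs)
Q: (98813/19425)² ÷ (261313/19425) = 751077613/390461925 in (≈ 1.924 in)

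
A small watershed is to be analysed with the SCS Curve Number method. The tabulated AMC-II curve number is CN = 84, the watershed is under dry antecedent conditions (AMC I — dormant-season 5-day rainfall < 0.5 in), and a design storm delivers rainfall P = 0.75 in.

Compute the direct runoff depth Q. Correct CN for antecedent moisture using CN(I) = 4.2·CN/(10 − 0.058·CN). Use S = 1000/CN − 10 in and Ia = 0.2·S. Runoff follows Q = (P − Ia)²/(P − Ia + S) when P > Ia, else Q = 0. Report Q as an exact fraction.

Q = 0 in ≈ 0.000 in

CN(I) from CN(II)=84: (4.2·84)/(10 − 0.058·84) = 44100/641 ≈ 68.799
S = 1000/(44100/641) − 10 = 2000/441 in ≈ 4.535 in
Ia = 0.2·(2000/441) = 400/441 in ≈ 0.907 in
P = 0.750 ≤ Ia = 0.907 in: entire storm abstracted, Q = 0.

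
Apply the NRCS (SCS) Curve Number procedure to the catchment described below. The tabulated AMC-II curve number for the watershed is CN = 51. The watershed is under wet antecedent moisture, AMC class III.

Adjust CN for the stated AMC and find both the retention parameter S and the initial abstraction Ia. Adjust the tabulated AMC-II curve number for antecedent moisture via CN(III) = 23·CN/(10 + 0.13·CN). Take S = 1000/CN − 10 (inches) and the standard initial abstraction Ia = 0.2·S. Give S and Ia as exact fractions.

Adjust CN=51 to AMC III: 23·51/(10 + 0.13·51) → 1173 ÷ (1663/100) = 117300/1663 ≈ 70.535
S = 1000/(117300/1663) − 10 = 4900/1173 in ≈ 4.177 in
Initial abstraction Ia = S/5 = (4900/1173)/5 = 980/1173 ≈ 0.835 in

S = 4900/1173 in ≈ 4.177 in; Ia = 980/1173 in ≈ 0.835 in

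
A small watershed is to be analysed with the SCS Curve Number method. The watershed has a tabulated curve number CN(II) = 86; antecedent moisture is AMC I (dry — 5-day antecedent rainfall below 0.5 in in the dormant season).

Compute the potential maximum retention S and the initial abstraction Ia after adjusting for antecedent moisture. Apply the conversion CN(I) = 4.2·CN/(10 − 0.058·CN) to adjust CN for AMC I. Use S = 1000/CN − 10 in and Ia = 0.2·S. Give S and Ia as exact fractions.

S = 500/129 in ≈ 3.876 in; Ia = 100/129 in ≈ 0.775 in

Dry (AMC I): CN(I) = 4.2·86/(10 − 0.058·86) = (1806/5)/(1253/250) = 12900/179 ≈ 72.067
Max retention: S = 1000/(12900/179) − 10 = 500/129 in (≈ 3.876 in)
Ia = 0.2S: 0.2·3.876 = 0.775 in (exactly 100/129)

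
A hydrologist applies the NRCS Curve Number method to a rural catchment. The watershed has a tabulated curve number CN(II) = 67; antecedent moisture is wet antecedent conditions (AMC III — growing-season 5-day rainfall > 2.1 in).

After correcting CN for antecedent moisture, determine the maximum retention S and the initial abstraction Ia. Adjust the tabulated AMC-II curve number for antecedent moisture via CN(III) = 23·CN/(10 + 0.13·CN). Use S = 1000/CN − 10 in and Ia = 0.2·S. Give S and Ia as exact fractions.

S = 3300/1541 in ≈ 2.141 in; Ia = 660/1541 in ≈ 0.428 in

Wet (AMC III): CN(III) = 23·67/(10 + 0.13·67) = 1541/(1871/100) = 154100/1871 ≈ 82.362
Max retention: S = 1000/(154100/1871) − 10 = 3300/1541 in (≈ 2.141 in)
Ia = 0.2·(3300/1541) = 660/1541 in ≈ 0.428 in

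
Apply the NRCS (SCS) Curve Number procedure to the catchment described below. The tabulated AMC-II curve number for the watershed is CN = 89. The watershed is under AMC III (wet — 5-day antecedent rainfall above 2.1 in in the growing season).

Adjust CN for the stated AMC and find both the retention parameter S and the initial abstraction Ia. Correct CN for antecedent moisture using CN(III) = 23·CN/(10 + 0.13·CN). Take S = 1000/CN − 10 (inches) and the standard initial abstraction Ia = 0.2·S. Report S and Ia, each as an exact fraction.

S = 1100/2047 in ≈ 0.537 in; Ia = 220/2047 in ≈ 0.107 in

Wet (AMC III): CN(III) = 23·89/(10 + 0.13·89) = 2047/(2157/100) = 204700/2157 ≈ 94.900
S = 1000/(204700/2157) − 10 = 1100/2047 in ≈ 0.537 in
Ia = 0.2S: 0.2·0.537 = 0.107 in (exactly 220/2047)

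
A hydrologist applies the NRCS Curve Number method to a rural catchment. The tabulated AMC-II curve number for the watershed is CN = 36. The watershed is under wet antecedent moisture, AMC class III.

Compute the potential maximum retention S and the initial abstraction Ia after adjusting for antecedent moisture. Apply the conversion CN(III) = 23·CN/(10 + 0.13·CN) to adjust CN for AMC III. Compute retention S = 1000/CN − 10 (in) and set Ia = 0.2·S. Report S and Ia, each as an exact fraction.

Wet (AMC III): CN(III) = 23·36/(10 + 0.13·36) = 828/(367/25) = 20700/367 ≈ 56.403
Max retention: S = 1000/(20700/367) − 10 = 1600/207 in (≈ 7.729 in)
Ia = 0.2·(1600/207) = 320/207 in ≈ 1.546 in

S = 1600/207 in ≈ 7.729 in; Ia = 320/207 in ≈ 1.546 in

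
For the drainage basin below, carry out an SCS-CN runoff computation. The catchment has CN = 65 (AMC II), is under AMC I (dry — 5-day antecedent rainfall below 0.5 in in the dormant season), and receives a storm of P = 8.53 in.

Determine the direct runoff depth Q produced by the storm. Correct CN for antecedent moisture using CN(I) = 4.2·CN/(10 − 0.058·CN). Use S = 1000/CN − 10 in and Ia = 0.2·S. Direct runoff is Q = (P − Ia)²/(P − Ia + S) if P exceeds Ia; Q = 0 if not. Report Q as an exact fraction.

Dry (AMC I): CN(I) = 4.2·65/(10 − 0.058·65) = 273/(623/100) = 3900/89 ≈ 43.820
Max retention: S = 1000/(3900/89) − 10 = 500/39 in (≈ 12.821 in)
Initial abstraction Ia = S/5 = (500/39)/5 = 100/39 ≈ 2.564 in
P − Ia = 8.530 − 2.564 = 23267/3900 ≈ 5.966 in (> 0, runoff occurs)
Runoff Q = (P−Ia)²/(P−Ia+S) = (5.966)²/(5.966+12.821) = 541353289/285741300 ≈ 1.895 in

Q = 541353289/285741300 in ≈ 1.895 in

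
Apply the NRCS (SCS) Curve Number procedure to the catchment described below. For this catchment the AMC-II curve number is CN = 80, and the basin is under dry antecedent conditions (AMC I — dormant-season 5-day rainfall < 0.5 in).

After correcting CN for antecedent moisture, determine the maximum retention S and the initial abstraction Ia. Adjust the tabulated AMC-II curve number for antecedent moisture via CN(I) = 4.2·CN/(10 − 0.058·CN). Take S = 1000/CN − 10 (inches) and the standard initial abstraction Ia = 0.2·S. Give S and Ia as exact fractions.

S = 125/21 in ≈ 5.952 in; Ia = 25/21 in ≈ 1.190 in

CN(I) from CN(II)=80: (4.2·80)/(10 − 0.058·80) = 4200/67 ≈ 62.687
Retention S: 1000/CN − 10 with CN=62.687 → S = 125/21 ≈ 5.952 in
Ia = 0.2S: 0.2·5.952 = 1.190 in (exactly 25/21)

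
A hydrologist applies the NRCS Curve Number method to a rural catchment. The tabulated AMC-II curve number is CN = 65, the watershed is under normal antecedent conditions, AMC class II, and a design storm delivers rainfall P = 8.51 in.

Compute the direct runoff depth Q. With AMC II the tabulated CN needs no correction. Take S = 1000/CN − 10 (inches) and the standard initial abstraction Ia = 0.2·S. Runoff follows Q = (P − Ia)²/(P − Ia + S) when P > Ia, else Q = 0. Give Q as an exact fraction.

Q = 93373569/21661900 in ≈ 4.310 in

Average conditions: CN = 65 (no AMC adjustment).
Max retention: S = 1000/65 − 10 = 70/13 in (≈ 5.385 in)
Ia = 0.2S: 0.2·5.385 = 1.077 in (exactly 14/13)
P − Ia = 8.510 − 1.077 = 9663/1300 ≈ 7.433 in (> 0, runoff occurs)
Runoff Q = (P−Ia)²/(P−Ia+S) = (7.433)²/(7.433+5.385) = 93373569/21661900 ≈ 4.310 in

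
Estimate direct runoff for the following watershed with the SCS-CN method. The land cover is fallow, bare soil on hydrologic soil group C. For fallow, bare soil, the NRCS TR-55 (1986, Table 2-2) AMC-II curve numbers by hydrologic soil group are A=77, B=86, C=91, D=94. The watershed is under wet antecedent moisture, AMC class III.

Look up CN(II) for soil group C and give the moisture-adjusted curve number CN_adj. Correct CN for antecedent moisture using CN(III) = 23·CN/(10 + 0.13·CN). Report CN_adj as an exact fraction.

CN_adj = 209300/2183 ≈ 95.877

NRCS table: fallow, bare soil, soil group C → CN(II) = 91
Wet (AMC III): CN(III) = 23·91/(10 + 0.13·91) = 2093/(2183/100) = 209300/2183 ≈ 95.877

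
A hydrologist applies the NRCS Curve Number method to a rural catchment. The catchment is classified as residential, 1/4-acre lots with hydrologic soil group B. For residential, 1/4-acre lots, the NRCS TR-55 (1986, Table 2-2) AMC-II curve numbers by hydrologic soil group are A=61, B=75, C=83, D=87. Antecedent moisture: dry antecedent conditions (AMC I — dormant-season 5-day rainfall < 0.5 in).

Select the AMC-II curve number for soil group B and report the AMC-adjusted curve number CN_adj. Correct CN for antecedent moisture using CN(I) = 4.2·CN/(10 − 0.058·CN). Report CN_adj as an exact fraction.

NRCS table: residential, 1/4-acre lots, soil group B → CN(II) = 75
Dry (AMC I): CN(I) = 4.2·75/(10 − 0.058·75) = 315/(113/20) = 6300/113 ≈ 55.752

CN_adj = 6300/113 ≈ 55.752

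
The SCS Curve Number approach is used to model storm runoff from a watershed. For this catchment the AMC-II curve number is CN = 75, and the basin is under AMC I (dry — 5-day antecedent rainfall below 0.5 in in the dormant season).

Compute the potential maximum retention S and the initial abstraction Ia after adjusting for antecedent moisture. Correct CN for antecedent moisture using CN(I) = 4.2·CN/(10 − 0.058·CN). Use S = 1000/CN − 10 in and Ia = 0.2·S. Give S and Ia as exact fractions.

Dry (AMC I): CN(I) = 4.2·75/(10 − 0.058·75) = 315/(113/20) = 6300/113 ≈ 55.752
S = 1000/(6300/113) − 10 = 500/63 in ≈ 7.937 in
Ia = 0.2S: 0.2·7.937 = 1.587 in (exactly 100/63)

S = 500/63 in ≈ 7.937 in; Ia = 100/63 in ≈ 1.587 in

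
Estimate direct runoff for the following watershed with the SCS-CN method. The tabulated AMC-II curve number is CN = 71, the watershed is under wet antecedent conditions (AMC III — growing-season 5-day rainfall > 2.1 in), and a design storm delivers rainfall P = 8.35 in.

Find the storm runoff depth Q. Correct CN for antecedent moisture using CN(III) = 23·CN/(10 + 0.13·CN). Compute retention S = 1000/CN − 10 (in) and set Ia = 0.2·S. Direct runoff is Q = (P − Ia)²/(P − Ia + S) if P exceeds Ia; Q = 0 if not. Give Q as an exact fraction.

Adjust CN=71 to AMC III: 23·71/(10 + 0.13·71) → 1633 ÷ (1923/100) = 163300/1923 ≈ 84.919
Retention S: 1000/CN − 10 with CN=84.919 → S = 2900/1633 ≈ 1.776 in
Initial abstraction Ia = S/5 = (2900/1633)/5 = 580/1633 ≈ 0.355 in
P − Ia = 8.350 − 0.355 = 261111/32660 ≈ 7.995 in (> 0, runoff occurs)
Q: (261111/32660)² ÷ (319111/32660) = 68178954321/10422165260 in (≈ 6.542 in)

Q = 68178954321/10422165260 in ≈ 6.542 in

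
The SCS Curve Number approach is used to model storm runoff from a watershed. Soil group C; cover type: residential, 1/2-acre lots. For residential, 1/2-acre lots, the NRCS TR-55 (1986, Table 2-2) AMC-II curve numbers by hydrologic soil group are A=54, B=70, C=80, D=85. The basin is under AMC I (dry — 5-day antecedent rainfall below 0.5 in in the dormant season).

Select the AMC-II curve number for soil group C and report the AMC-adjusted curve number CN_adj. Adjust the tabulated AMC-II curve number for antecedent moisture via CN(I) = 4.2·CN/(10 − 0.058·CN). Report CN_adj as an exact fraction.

NRCS table: residential, 1/2-acre lots, soil group C → CN(II) = 80
Adjust CN=80 to AMC I: 4.2·80/(10 − 0.058·80) → 336 ÷ (134/25) = 4200/67 ≈ 62.687

CN_adj = 4200/67 ≈ 62.687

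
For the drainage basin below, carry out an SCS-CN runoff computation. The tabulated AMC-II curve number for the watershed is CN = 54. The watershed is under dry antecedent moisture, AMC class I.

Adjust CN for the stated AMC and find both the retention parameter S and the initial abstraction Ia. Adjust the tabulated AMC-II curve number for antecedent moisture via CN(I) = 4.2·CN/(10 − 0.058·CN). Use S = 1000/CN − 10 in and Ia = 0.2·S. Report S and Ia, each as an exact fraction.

S = 11500/567 in ≈ 20.282 in; Ia = 2300/567 in ≈ 4.056 in

CN(I) from CN(II)=54: (4.2·54)/(10 − 0.058·54) = 56700/1717 ≈ 33.023
Max retention: S = 1000/(56700/1717) − 10 = 11500/567 in (≈ 20.282 in)
Ia = 0.2·(11500/567) = 2300/567 in ≈ 4.056 in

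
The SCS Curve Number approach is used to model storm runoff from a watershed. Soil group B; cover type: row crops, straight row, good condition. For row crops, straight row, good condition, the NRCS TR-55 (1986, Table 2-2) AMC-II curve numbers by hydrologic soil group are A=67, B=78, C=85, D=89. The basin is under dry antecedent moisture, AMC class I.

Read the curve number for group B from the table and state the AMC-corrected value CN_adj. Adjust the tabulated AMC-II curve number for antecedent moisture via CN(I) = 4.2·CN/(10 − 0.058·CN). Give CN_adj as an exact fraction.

NRCS table: row crops, straight row, good condition, soil group B → CN(II) = 78
CN(I) from CN(II)=78: (4.2·78)/(10 − 0.058·78) = 81900/1369 ≈ 59.825

CN_adj = 81900/1369 ≈ 59.825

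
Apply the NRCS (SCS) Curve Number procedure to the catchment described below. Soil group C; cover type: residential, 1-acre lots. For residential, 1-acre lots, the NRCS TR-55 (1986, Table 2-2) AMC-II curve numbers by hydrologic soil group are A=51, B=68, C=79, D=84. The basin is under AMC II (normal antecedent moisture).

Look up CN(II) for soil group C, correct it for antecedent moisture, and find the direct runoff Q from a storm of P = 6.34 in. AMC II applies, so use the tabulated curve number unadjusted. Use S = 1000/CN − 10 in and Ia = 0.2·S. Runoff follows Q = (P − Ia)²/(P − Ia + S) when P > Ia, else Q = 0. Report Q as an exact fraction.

NRCS table: residential, 1-acre lots, soil group C → CN(II) = 79
Average conditions: CN = 79 (no AMC adjustment).
Max retention: S = 1000/79 − 10 = 210/79 in (≈ 2.658 in)
Ia = 0.2·(210/79) = 42/79 in ≈ 0.532 in
P − Ia = 6.340 − 0.532 = 22943/3950 ≈ 5.808 in (> 0, runoff occurs)
Runoff Q = (P−Ia)²/(P−Ia+S) = (5.808)²/(5.808+2.658) = 526381249/132099850 ≈ 3.985 in

Q = 526381249/132099850 in ≈ 3.985 in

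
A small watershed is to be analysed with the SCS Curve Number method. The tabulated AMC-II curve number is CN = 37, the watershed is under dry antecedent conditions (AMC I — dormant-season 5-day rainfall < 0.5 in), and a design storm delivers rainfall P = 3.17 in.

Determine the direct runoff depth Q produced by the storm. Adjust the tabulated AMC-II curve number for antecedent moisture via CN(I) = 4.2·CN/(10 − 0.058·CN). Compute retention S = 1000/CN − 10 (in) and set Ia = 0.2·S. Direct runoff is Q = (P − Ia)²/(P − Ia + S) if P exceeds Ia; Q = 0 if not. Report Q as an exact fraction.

Adjust CN=37 to AMC I: 4.2·37/(10 − 0.058·37) → (777/5) ÷ (3927/500) = 3700/187 ≈ 19.786
S = 1000/(3700/187) − 10 = 1500/37 in ≈ 40.541 in
Ia = 0.2S: 0.2·40.541 = 8.108 in (exactly 300/37)
P = 3.170 ≤ Ia = 8.108 in: entire storm abstracted, Q = 0.

Q = 0 in ≈ 0.000 in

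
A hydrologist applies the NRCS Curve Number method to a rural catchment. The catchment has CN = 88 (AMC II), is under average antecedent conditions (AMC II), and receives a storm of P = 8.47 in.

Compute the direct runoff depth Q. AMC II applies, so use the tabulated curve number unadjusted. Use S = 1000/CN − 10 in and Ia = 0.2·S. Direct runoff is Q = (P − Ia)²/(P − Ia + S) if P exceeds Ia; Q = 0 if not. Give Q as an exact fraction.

AMC II — tabulated CN = 88 applies directly.
Retention S: 1000/CN − 10 with CN=88.000 → S = 15/11 ≈ 1.364 in
Ia = 0.2S: 0.2·1.364 = 0.273 in (exactly 3/11)
Excess rainfall: 8.470 − 0.273 = 8.197 in; P > Ia so Q > 0
Runoff Q = (P−Ia)²/(P−Ia+S) = (8.197)²/(8.197+1.364) = 81306289/11568700 ≈ 7.028 in

Q = 81306289/11568700 in ≈ 7.028 in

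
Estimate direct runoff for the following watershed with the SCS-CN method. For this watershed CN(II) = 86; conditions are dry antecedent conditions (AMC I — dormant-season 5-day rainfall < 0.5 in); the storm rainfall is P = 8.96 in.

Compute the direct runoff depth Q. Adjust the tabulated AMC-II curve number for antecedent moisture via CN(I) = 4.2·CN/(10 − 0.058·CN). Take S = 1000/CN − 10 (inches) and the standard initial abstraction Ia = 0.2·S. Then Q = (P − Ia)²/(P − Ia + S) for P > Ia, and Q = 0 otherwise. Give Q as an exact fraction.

Q = 43546801/7839975 in ≈ 5.554 in

Adjust CN=86 to AMC I: 4.2·86/(10 − 0.058·86) → (1806/5) ÷ (1253/250) = 12900/179 ≈ 72.067
S = 1000/(12900/179) − 10 = 500/129 in ≈ 3.876 in
Ia = 0.2S: 0.2·3.876 = 0.775 in (exactly 100/129)
Excess rainfall: 8.960 − 0.775 = 8.185 in; P > Ia so Q > 0
Runoff Q = (P−Ia)²/(P−Ia+S) = (8.185)²/(8.185+3.876) = 43546801/7839975 ≈ 5.554 in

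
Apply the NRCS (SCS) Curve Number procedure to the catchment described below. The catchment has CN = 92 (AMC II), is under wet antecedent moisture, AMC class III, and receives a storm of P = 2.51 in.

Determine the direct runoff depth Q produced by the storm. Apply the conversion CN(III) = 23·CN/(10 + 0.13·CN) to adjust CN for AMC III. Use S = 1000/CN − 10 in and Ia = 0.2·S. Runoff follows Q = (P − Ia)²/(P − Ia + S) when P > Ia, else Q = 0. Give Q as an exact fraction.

Wet (AMC III): CN(III) = 23·92/(10 + 0.13·92) = 2116/(549/25) = 52900/549 ≈ 96.357
S = 1000/(52900/549) − 10 = 200/529 in ≈ 0.378 in
Initial abstraction Ia = S/5 = (200/529)/5 = 40/529 ≈ 0.076 in
Excess rainfall: 2.510 − 0.076 = 2.434 in; P > Ia so Q > 0
Runoff Q = (P−Ia)²/(P−Ia+S) = (2.434)²/(2.434+0.378) = 16584030841/7870409100 ≈ 2.107 in

Q = 16584030841/7870409100 in ≈ 2.107 in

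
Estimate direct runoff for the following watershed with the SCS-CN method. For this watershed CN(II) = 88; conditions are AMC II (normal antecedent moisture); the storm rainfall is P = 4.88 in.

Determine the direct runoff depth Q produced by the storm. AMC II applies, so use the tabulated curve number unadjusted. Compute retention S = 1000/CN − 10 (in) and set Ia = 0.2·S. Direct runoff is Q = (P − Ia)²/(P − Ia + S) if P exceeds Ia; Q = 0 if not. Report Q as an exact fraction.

AMC II — tabulated CN = 88 applies directly.
S = 1000/88 − 10 = 15/11 in ≈ 1.364 in
Ia = 0.2S: 0.2·1.364 = 0.273 in (exactly 3/11)
Since P=4.880 > Ia=0.273: effective rainfall P−Ia = 1267/275 in
Q = (1267/275)²/((1267/275) + 15/11) = (1605289/75625)/(1642/275) = 1605289/451550 in ≈ 3.555 in

Q = 1605289/451550 in ≈ 3.555 in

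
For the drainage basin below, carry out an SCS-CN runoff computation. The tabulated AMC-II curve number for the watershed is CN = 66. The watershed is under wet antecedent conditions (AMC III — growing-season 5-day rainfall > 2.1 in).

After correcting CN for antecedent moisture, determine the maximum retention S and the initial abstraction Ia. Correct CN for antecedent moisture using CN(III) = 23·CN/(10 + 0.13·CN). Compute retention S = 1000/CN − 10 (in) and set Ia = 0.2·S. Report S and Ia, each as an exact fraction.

Wet (AMC III): CN(III) = 23·66/(10 + 0.13·66) = 1518/(929/50) = 75900/929 ≈ 81.701
Max retention: S = 1000/(75900/929) − 10 = 1700/759 in (≈ 2.240 in)
Initial abstraction Ia = S/5 = (1700/759)/5 = 340/759 ≈ 0.448 in

S = 1700/759 in ≈ 2.240 in; Ia = 340/759 in ≈ 0.448 in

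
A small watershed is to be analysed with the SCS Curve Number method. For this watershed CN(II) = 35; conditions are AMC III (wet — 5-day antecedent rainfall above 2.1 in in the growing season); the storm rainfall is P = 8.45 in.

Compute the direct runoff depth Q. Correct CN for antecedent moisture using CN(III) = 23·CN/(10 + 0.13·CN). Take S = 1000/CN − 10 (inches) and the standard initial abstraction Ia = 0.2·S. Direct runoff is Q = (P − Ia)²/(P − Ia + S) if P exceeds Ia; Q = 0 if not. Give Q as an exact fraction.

Q = 37261237/11891460 in ≈ 3.133 in

Adjust CN=35 to AMC III: 23·35/(10 + 0.13·35) → 805 ÷ (291/20) = 16100/291 ≈ 55.326
Max retention: S = 1000/(16100/291) − 10 = 1300/161 in (≈ 8.075 in)
Ia = 0.2·(1300/161) = 260/161 in ≈ 1.615 in
Excess rainfall: 8.450 − 1.615 = 6.835 in; P > Ia so Q > 0
Runoff Q = (P−Ia)²/(P−Ia+S) = (6.835)²/(6.835+8.075) = 37261237/11891460 ≈ 3.133 in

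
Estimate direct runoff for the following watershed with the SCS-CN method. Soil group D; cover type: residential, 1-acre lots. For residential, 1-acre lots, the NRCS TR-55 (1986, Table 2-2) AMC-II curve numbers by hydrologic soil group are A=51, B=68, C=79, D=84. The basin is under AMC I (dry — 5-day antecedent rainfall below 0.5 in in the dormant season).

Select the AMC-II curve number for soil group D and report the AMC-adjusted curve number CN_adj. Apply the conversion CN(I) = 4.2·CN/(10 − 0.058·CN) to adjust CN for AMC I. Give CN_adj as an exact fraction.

NRCS table: residential, 1-acre lots, soil group D → CN(II) = 84
Adjust CN=84 to AMC I: 4.2·84/(10 − 0.058·84) → (1764/5) ÷ (641/125) = 44100/641 ≈ 68.799

CN_adj = 44100/641 ≈ 68.799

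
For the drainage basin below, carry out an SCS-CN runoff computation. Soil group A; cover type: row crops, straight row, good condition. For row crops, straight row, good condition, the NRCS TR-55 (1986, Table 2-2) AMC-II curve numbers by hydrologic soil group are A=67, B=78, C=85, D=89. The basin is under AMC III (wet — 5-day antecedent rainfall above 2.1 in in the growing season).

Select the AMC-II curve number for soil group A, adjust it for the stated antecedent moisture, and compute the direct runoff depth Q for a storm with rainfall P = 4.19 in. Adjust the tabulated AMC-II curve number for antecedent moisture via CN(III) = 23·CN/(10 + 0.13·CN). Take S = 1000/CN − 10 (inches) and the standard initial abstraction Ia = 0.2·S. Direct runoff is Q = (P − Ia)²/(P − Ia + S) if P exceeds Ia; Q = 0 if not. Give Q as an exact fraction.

Q = 336027743041/140181533900 in ≈ 2.397 in

NRCS table: row crops, straight row, good condition, soil group A → CN(II) = 67
CN(III) from CN(II)=67: (23·67)/(10 + 0.13·67) = 154100/1871 ≈ 82.362
Max retention: S = 1000/(154100/1871) − 10 = 3300/1541 in (≈ 2.141 in)
Ia = 0.2S: 0.2·2.141 = 0.428 in (exactly 660/1541)
Since P=4.190 > Ia=0.428: effective rainfall P−Ia = 579679/154100 in
Runoff Q = (P−Ia)²/(P−Ia+S) = (3.762)²/(3.762+2.141) = 336027743041/140181533900 ≈ 2.397 in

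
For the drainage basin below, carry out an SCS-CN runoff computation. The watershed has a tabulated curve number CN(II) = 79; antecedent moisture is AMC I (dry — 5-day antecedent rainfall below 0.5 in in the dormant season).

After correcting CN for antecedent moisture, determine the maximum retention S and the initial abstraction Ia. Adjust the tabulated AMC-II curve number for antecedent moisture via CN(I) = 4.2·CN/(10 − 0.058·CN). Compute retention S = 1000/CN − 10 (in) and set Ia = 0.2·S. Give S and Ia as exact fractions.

Dry (AMC I): CN(I) = 4.2·79/(10 − 0.058·79) = (1659/5)/(2709/500) = 7900/129 ≈ 61.240
Max retention: S = 1000/(7900/129) − 10 = 500/79 in (≈ 6.329 in)
Initial abstraction Ia = S/5 = (500/79)/5 = 100/79 ≈ 1.266 in

S = 500/79 in ≈ 6.329 in; Ia = 100/79 in ≈ 1.266 in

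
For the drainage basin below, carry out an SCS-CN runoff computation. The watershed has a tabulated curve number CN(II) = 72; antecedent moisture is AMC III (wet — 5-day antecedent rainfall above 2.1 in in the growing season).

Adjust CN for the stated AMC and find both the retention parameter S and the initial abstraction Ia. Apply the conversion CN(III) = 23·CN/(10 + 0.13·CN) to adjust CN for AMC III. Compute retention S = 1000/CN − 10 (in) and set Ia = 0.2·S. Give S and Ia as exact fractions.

S = 350/207 in ≈ 1.691 in; Ia = 70/207 in ≈ 0.338 in

CN(III) from CN(II)=72: (23·72)/(10 + 0.13·72) = 10350/121 ≈ 85.537
Max retention: S = 1000/(10350/121) − 10 = 350/207 in (≈ 1.691 in)
Ia = 0.2·(350/207) = 70/207 in ≈ 0.338 in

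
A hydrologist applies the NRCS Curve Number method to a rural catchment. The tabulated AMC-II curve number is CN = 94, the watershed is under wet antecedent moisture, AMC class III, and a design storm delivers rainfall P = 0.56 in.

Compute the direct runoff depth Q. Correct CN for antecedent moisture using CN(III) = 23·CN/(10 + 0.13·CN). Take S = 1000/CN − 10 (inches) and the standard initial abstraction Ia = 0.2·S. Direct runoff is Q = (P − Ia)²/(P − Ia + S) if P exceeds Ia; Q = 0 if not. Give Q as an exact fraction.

Wet (AMC III): CN(III) = 23·94/(10 + 0.13·94) = 2162/(1111/50) = 108100/1111 ≈ 97.300
Max retention: S = 1000/(108100/1111) − 10 = 300/1081 in (≈ 0.278 in)
Initial abstraction Ia = S/5 = (300/1081)/5 = 60/1081 ≈ 0.056 in
Since P=0.560 > Ia=0.056: effective rainfall P−Ia = 13634/27025 in
Q = (13634/27025)²/((13634/27025) + 300/1081) = (185885956/730350625)/(21134/27025) = 92942978/285573175 in ≈ 0.325 in

Q = 92942978/285573175 in ≈ 0.325 in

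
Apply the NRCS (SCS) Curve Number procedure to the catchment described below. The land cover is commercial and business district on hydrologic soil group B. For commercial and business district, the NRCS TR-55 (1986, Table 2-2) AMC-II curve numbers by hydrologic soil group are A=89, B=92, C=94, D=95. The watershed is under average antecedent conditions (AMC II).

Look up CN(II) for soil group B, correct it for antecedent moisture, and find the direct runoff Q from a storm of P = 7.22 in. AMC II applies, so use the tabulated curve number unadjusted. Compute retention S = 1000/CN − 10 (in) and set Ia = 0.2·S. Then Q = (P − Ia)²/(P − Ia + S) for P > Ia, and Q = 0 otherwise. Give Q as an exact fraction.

NRCS table: commercial and business district, soil group B → CN(II) = 92
Average conditions: CN = 92 (no AMC adjustment).
Max retention: S = 1000/92 − 10 = 20/23 in (≈ 0.870 in)
Initial abstraction Ia = S/5 = (20/23)/5 = 4/23 ≈ 0.174 in
Excess rainfall: 7.220 − 0.174 = 7.046 in; P > Ia so Q > 0
Q = (8103/1150)²/((8103/1150) + 20/23) = (65658609/1322500)/(9103/1150) = 65658609/10468450 in ≈ 6.272 in

Q = 65658609/10468450 in ≈ 6.272 in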